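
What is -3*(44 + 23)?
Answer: -201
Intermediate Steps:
-3*(44 + 23) = -3*67 = -201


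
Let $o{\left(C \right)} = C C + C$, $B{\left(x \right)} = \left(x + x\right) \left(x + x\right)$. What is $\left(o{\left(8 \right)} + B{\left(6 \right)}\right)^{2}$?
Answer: $46656$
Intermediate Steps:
$B{\left(x \right)} = 4 x^{2}$ ($B{\left(x \right)} = 2 x 2 x = 4 x^{2}$)
$o{\left(C \right)} = C + C^{2}$ ($o{\left(C \right)} = C^{2} + C = C + C^{2}$)
$\left(o{\left(8 \right)} + B{\left(6 \right)}\right)^{2} = \left(8 \left(1 + 8\right) + 4 \cdot 6^{2}\right)^{2} = \left(8 \cdot 9 + 4 \cdot 36\right)^{2} = \left(72 + 144\right)^{2} = 216^{2} = 46656$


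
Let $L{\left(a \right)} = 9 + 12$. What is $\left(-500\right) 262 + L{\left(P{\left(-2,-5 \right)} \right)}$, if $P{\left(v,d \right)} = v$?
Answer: $-130979$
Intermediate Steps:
$L{\left(a \right)} = 21$
$\left(-500\right) 262 + L{\left(P{\left(-2,-5 \right)} \right)} = \left(-500\right) 262 + 21 = -131000 + 21 = -130979$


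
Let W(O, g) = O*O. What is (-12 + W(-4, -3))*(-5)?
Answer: -20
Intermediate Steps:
W(O, g) = O²
(-12 + W(-4, -3))*(-5) = (-12 + (-4)²)*(-5) = (-12 + 16)*(-5) = 4*(-5) = -20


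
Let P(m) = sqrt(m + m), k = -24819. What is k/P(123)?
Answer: -8273*sqrt(246)/82 ≈ -1582.4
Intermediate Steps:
P(m) = sqrt(2)*sqrt(m) (P(m) = sqrt(2*m) = sqrt(2)*sqrt(m))
k/P(123) = -24819*sqrt(246)/246 = -8273*sqrt(246)/82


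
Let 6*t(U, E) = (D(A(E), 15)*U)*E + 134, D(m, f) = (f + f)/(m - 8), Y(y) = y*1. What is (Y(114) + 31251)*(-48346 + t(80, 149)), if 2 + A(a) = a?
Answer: -208809026895/139 ≈ -1.5022e+9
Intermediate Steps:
Y(y) = y
A(a) = -2 + a
D(m, f) = 2*f/(-8 + m) (D(m, f) = (2*f)/(-8 + m) = 2*f/(-8 + m))
t(U, E) = 67/3 + 5*E*U/(-10 + E) (t(U, E) = (((2*15/(-8 + (-2 + E)))*U)*E + 134)/6 = (((2*15/(-10 + E))*U)*E + 134)/6 = (((30/(-10 + E))*U)*E + 134)/6 = ((30*U/(-10 + E))*E + 134)/6 = (30*E*U/(-10 + E) + 134)/6 = (134 + 30*E*U/(-10 + E))/6 = 67/3 + 5*E*U/(-10 + E))
(Y(114) + 31251)*(-48346 + t(80, 149)) = (114 + 31251)*(-48346 + (-670 + 67*149 + 15*149*80)/(3*(-10 + 149))) = 31365*(-48346 + (⅓)*(-670 + 9983 + 178800)/139) = 31365*(-48346 + (⅓)*(1/139)*188113) = 31365*(-48346 + 188113/417) = 31365*(-19972169/417) = -208809026895/139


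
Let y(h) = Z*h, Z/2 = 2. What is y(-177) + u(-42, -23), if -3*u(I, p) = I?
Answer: -694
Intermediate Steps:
Z = 4 (Z = 2*2 = 4)
u(I, p) = -I/3
y(h) = 4*h
y(-177) + u(-42, -23) = 4*(-177) - 1/3*(-42) = -708 + 14 = -694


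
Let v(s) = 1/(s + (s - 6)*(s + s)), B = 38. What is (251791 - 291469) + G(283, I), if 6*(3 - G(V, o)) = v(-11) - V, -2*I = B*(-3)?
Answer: -43154711/1089 ≈ -39628.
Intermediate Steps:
v(s) = 1/(s + 2*s*(-6 + s)) (v(s) = 1/(s + (-6 + s)*(2*s)) = 1/(s + 2*s*(-6 + s)))
I = 57 (I = -19*(-3) = -½*(-114) = 57)
G(V, o) = 6533/2178 + V/6 (G(V, o) = 3 - (1/((-11)*(-11 + 2*(-11))) - V)/6 = 3 - (-1/(11*(-11 - 22)) - V)/6 = 3 - (-1/11/(-33) - V)/6 = 3 - (-1/11*(-1/33) - V)/6 = 3 - (1/363 - V)/6 = 3 + (-1/2178 + V/6) = 6533/2178 + V/6)
(251791 - 291469) + G(283, I) = (251791 - 291469) + (6533/2178 + (⅙)*283) = -39678 + (6533/2178 + 283/6) = -39678 + 54631/1089 = -43154711/1089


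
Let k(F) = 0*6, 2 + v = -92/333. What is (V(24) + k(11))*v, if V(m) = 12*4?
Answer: -12128/111 ≈ -109.26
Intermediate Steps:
V(m) = 48
v = -758/333 (v = -2 - 92/333 = -758/333 ≈ -2.2763)
k(F) = 0
(V(24) + k(11))*v = (48 + 0)*(-758/333) = 48*(-758/333) = -12128/111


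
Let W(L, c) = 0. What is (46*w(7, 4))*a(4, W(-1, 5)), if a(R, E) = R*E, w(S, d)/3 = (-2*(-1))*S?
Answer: 0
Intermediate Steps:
w(S, d) = 6*S (w(S, d) = 3*((-2*(-1))*S) = 3*(2*S) = 6*S)
a(R, E) = E*R
(46*w(7, 4))*a(4, W(-1, 5)) = (46*(6*7))*(0*4) = (46*42)*0 = 1932*0 = 0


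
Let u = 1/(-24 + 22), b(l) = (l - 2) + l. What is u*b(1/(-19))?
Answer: 20/19 ≈ 1.0526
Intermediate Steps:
b(l) = -2 + 2*l (b(l) = (-2 + l) + l = -2 + 2*l)
u = -½ (u = 1/(-2) = -½ ≈ -0.50000)
u*b(1/(-19)) = -(-2 + 2/(-19))/2 = -(-2 + 2*(-1/19))/2 = -(-2 - 2/19)/2 = -½*(-40/19) = 20/19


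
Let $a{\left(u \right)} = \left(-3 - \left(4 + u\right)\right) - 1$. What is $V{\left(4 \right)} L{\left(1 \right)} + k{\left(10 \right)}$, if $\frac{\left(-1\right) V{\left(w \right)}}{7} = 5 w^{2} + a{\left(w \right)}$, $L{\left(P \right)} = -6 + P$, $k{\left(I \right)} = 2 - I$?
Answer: $2372$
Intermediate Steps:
$a{\left(u \right)} = -8 - u$ ($a{\left(u \right)} = \left(-7 - u\right) - 1 = -8 - u$)
$V{\left(w \right)} = 56 - 35 w^{2} + 7 w$ ($V{\left(w \right)} = - 7 \left(5 w^{2} - \left(8 + w\right)\right) = - 7 \left(-8 - w + 5 w^{2}\right) = 56 - 35 w^{2} + 7 w$)
$V{\left(4 \right)} L{\left(1 \right)} + k{\left(10 \right)} = \left(56 - 35 \cdot 4^{2} + 7 \cdot 4\right) \left(-6 + 1\right) + \left(2 - 10\right) = \left(56 - 560 + 28\right) \left(-5\right) + \left(2 - 10\right) = \left(56 - 560 + 28\right) \left(-5\right) - 8 = \left(-476\right) \left(-5\right) - 8 = 2380 - 8 = 2372$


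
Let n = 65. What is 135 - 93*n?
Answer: -5910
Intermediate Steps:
135 - 93*n = 135 - 93*65 = 135 - 6045 = -5910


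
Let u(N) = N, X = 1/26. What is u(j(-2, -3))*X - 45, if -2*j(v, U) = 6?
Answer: -1173/26 ≈ -45.115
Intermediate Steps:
j(v, U) = -3 (j(v, U) = -½*6 = -3)
X = 1/26 ≈ 0.038462
u(j(-2, -3))*X - 45 = -3*1/26 - 45 = -3/26 - 45 = -1173/26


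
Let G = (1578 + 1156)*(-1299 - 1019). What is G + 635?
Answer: -6336777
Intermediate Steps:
G = -6337412 (G = 2734*(-2318) = -6337412)
G + 635 = -6337412 + 635 = -6336777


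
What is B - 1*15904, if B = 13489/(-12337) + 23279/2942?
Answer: -576995392031/36295454 ≈ -15897.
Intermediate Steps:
B = 247508385/36295454 (B = 13489*(-1/12337) + 23279*(1/2942) = -13489/12337 + 23279/2942 = 247508385/36295454 ≈ 6.8193)
B - 1*15904 = 247508385/36295454 - 1*15904 = 247508385/36295454 - 15904 = -576995392031/36295454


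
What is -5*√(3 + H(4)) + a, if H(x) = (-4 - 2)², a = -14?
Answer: -14 - 5*√39 ≈ -45.225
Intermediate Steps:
H(x) = 36 (H(x) = (-6)² = 36)
-5*√(3 + H(4)) + a = -5*√(3 + 36) - 14 = -5*√39 - 14 = -14 - 5*√39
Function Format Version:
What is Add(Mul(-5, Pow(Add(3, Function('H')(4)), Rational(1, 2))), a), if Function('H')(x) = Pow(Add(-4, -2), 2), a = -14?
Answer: Add(-14, Mul(-5, Pow(39, Rational(1, 2)))) ≈ -45.225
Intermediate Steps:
Function('H')(x) = 36 (Function('H')(x) = Pow(-6, 2) = 36)
Add(Mul(-5, Pow(Add(3, Function('H')(4)), Rational(1, 2))), a) = Add(Mul(-5, Pow(Add(3, 36), Rational(1, 2))), -14) = Add(Mul(-5, Pow(39, Rational(1, 2))), -14) = Add(-14, Mul(-5, Pow(39, Rational(1, 2))))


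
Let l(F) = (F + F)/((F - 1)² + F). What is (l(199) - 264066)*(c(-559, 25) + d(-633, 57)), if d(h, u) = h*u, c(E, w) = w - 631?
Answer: 54532564120200/5629 ≈ 9.6878e+9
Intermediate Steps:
c(E, w) = -631 + w
l(F) = 2*F/(F + (-1 + F)²) (l(F) = (2*F)/((-1 + F)² + F) = (2*F)/(F + (-1 + F)²) = 2*F/(F + (-1 + F)²))
(l(199) - 264066)*(c(-559, 25) + d(-633, 57)) = (2*199/(199 + (-1 + 199)²) - 264066)*((-631 + 25) - 633*57) = (2*199/(199 + 198²) - 264066)*(-606 - 36081) = (2*199/(199 + 39204) - 264066)*(-36687) = (2*199/39403 - 264066)*(-36687) = (2*199*(1/39403) - 264066)*(-36687) = (398/39403 - 264066)*(-36687) = -10404992200/39403*(-36687) = 54532564120200/5629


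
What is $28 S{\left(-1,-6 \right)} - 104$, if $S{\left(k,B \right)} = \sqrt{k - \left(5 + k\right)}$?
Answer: $-104 + 28 i \sqrt{5} \approx -104.0 + 62.61 i$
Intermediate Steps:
$S{\left(k,B \right)} = i \sqrt{5}$ ($S{\left(k,B \right)} = \sqrt{-5} = i \sqrt{5}$)
$28 S{\left(-1,-6 \right)} - 104 = 28 i \sqrt{5} - 104 = -104 + 28 i \sqrt{5}$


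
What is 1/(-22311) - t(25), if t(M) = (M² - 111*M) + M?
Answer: 47410874/22311 ≈ 2125.0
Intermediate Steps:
t(M) = M² - 110*M
1/(-22311) - t(25) = 1/(-22311) - 25*(-110 + 25) = -1/22311 - 25*(-85) = -1/22311 - 1*(-2125) = -1/22311 + 2125 = 47410874/22311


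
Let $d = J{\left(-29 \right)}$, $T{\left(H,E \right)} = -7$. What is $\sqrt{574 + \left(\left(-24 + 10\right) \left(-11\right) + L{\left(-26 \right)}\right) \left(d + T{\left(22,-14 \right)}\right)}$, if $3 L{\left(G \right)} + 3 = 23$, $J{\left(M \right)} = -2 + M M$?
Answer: $\frac{\sqrt{1208238}}{3} \approx 366.4$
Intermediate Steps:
$J{\left(M \right)} = -2 + M^{2}$
$L{\left(G \right)} = \frac{20}{3}$ ($L{\left(G \right)} = -1 + \frac{1}{3} \cdot 23 = -1 + \frac{23}{3} = \frac{20}{3}$)
$d = 839$ ($d = -2 + \left(-29\right)^{2} = -2 + 841 = 839$)
$\sqrt{574 + \left(\left(-24 + 10\right) \left(-11\right) + L{\left(-26 \right)}\right) \left(d + T{\left(22,-14 \right)}\right)} = \sqrt{574 + \left(\left(-24 + 10\right) \left(-11\right) + \frac{20}{3}\right) \left(839 - 7\right)} = \sqrt{574 + \left(\left(-14\right) \left(-11\right) + \frac{20}{3}\right) 832} = \sqrt{574 + \left(154 + \frac{20}{3}\right) 832} = \sqrt{574 + \frac{482}{3} \cdot 832} = \sqrt{574 + \frac{401024}{3}} = \sqrt{\frac{402746}{3}} = \frac{\sqrt{1208238}}{3}$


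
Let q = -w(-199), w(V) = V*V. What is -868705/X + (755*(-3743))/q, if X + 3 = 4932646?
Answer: 13905074888790/195337595443 ≈ 71.185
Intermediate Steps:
w(V) = V**2
X = 4932643 (X = -3 + 4932646 = 4932643)
q = -39601 (q = -1*(-199)**2 = -1*39601 = -39601)
-868705/X + (755*(-3743))/q = -868705/4932643 + (755*(-3743))/(-39601) = -868705*1/4932643 - 2825965*(-1/39601) = -868705/4932643 + 2825965/39601 = 13905074888790/195337595443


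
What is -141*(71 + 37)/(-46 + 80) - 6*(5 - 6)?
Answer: -7512/17 ≈ -441.88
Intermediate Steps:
-141*(71 + 37)/(-46 + 80) - 6*(5 - 6) = -15228/34 - 6*(-1) = -15228/34 + 6 = -141*54/17 + 6 = -7614/17 + 6 = -7512/17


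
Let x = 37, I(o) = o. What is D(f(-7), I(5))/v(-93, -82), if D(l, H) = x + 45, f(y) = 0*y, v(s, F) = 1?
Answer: 82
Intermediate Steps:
f(y) = 0
D(l, H) = 82 (D(l, H) = 37 + 45 = 82)
D(f(-7), I(5))/v(-93, -82) = 82/1 = 82*1 = 82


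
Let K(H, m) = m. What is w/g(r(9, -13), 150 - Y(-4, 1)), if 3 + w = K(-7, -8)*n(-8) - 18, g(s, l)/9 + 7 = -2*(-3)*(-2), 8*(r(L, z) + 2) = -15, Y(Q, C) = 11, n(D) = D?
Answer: -43/171 ≈ -0.25146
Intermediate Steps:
r(L, z) = -31/8 (r(L, z) = -2 + (⅛)*(-15) = -2 - 15/8 = -31/8)
g(s, l) = -171 (g(s, l) = -63 + 9*(-2*(-3)*(-2)) = -63 + 9*(6*(-2)) = -63 + 9*(-12) = -63 - 108 = -171)
w = 43 (w = -3 + (-8*(-8) - 18) = -3 + (64 - 18) = -3 + 46 = 43)
w/g(r(9, -13), 150 - Y(-4, 1)) = 43/(-171) = 43*(-1/171) = -43/171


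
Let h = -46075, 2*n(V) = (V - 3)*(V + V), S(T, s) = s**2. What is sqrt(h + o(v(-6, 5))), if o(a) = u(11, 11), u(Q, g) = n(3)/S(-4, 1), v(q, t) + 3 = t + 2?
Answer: 5*I*sqrt(1843) ≈ 214.65*I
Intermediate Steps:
v(q, t) = -1 + t (v(q, t) = -3 + (t + 2) = -3 + (2 + t) = -1 + t)
n(V) = V*(-3 + V) (n(V) = ((V - 3)*(V + V))/2 = ((-3 + V)*(2*V))/2 = (2*V*(-3 + V))/2 = V*(-3 + V))
u(Q, g) = 0 (u(Q, g) = (3*(-3 + 3))/(1**2) = (3*0)/1 = 0*1 = 0)
o(a) = 0
sqrt(h + o(v(-6, 5))) = sqrt(-46075 + 0) = sqrt(-46075) = 5*I*sqrt(1843)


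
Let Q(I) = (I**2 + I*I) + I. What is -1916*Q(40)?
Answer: -6207840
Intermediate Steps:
Q(I) = I + 2*I**2 (Q(I) = (I**2 + I**2) + I = 2*I**2 + I = I + 2*I**2)
-1916*Q(40) = -76640*(1 + 2*40) = -76640*(1 + 80) = -76640*81 = -1916*3240 = -6207840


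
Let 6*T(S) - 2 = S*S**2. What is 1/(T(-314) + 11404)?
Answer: -1/5148453 ≈ -1.9423e-7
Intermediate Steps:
T(S) = 1/3 + S**3/6 (T(S) = 1/3 + (S*S**2)/6 = 1/3 + S**3/6)
1/(T(-314) + 11404) = 1/((1/3 + (1/6)*(-314)**3) + 11404) = 1/((1/3 + (1/6)*(-30959144)) + 11404) = 1/((1/3 - 15479572/3) + 11404) = 1/(-5159857 + 11404) = 1/(-5148453) = -1/5148453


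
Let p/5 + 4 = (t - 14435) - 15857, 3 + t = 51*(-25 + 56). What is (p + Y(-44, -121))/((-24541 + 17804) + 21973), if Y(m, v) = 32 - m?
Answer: -71757/7618 ≈ -9.4194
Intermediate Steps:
t = 1578 (t = -3 + 51*(-25 + 56) = -3 + 51*31 = -3 + 1581 = 1578)
p = -143590 (p = -20 + 5*((1578 - 14435) - 15857) = -20 + 5*(-12857 - 15857) = -20 + 5*(-28714) = -20 - 143570 = -143590)
(p + Y(-44, -121))/((-24541 + 17804) + 21973) = (-143590 + (32 - 1*(-44)))/((-24541 + 17804) + 21973) = (-143590 + (32 + 44))/(-6737 + 21973) = (-143590 + 76)/15236 = -143514*1/15236 = -71757/7618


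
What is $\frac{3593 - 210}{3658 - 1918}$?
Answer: $\frac{3383}{1740} \approx 1.9443$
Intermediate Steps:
$\frac{3593 - 210}{3658 - 1918} = \frac{3383}{1740}$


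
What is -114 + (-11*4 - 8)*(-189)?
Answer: 9714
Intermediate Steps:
-114 + (-11*4 - 8)*(-189) = -114 + (-44 - 8)*(-189) = -114 - 52*(-189) = -114 + 9828 = 9714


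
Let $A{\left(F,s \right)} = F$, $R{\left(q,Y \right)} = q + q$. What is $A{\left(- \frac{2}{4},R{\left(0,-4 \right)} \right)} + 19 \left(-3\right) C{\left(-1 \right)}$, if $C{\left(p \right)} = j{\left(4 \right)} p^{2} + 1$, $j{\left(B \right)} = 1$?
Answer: $- \frac{229}{2} \approx -114.5$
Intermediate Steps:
$R{\left(q,Y \right)} = 2 q$
$C{\left(p \right)} = 1 + p^{2}$ ($C{\left(p \right)} = 1 p^{2} + 1 = p^{2} + 1 = 1 + p^{2}$)
$A{\left(- \frac{2}{4},R{\left(0,-4 \right)} \right)} + 19 \left(-3\right) C{\left(-1 \right)} = - \frac{2}{4} + 19 \left(-3\right) \left(1 + \left(-1\right)^{2}\right) = \left(-2\right) \frac{1}{4} - 57 \left(1 + 1\right) = - \frac{1}{2} - 114 = - \frac{229}{2}$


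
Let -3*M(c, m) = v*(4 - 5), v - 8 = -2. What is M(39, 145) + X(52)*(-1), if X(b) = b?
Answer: -50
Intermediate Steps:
v = 6 (v = 8 - 2 = 6)
M(c, m) = 2 (M(c, m) = -2*(4 - 5) = -2*(-1) = -⅓*(-6) = 2)
M(39, 145) + X(52)*(-1) = 2 + 52*(-1) = 2 - 52 = -50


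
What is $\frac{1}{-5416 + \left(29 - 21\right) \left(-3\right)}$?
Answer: $- \frac{1}{5440} \approx -0.00018382$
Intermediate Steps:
$\frac{1}{-5416 + \left(29 - 21\right) \left(-3\right)} = \frac{1}{-5416 + 8 \left(-3\right)} = \frac{1}{-5416 - 24} = \frac{1}{-5440} = - \frac{1}{5440}$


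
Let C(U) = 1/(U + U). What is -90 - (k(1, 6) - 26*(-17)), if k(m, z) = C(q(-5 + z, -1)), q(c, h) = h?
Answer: -1063/2 ≈ -531.50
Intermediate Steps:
C(U) = 1/(2*U)
k(m, z) = -½ (k(m, z) = (½)/(-1) = (½)*(-1) = -½)
-90 - (k(1, 6) - 26*(-17)) = -90 - (-½ - 26*(-17)) = -90 - (-½ + 442) = -90 - 1*883/2 = -90 - 883/2 = -1063/2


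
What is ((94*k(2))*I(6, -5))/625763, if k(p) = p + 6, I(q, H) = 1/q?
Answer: 376/1877289 ≈ 0.00020029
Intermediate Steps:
k(p) = 6 + p
((94*k(2))*I(6, -5))/625763 = ((94*(6 + 2))/6)/625763 = ((94*8)*(⅙))*(1/625763) = (752*(⅙))*(1/625763) = (376/3)*(1/625763) = 376/1877289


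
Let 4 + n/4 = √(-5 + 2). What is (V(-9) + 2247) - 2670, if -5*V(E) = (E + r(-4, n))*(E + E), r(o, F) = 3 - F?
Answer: -387 - 72*I*√3/5 ≈ -387.0 - 24.942*I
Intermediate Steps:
n = -16 + 4*I*√3 (n = -16 + 4*√(-5 + 2) = -16 + 4*√(-3) = -16 + 4*(I*√3) = -16 + 4*I*√3 ≈ -16.0 + 6.9282*I)
V(E) = -2*E*(19 + E - 4*I*√3)/5 (V(E) = -(E + (3 - (-16 + 4*I*√3)))*(E + E)/5 = -(E + (3 + (16 - 4*I*√3)))*2*E/5 = -(E + (19 - 4*I*√3))*2*E/5 = -(19 + E - 4*I*√3)*2*E/5 = -2*E*(19 + E - 4*I*√3)/5)
(V(-9) + 2247) - 2670 = ((⅖)*(-9)*(-19 - 1*(-9) + 4*I*√3) + 2247) - 2670 = ((⅖)*(-9)*(-19 + 9 + 4*I*√3) + 2247) - 2670 = ((⅖)*(-9)*(-10 + 4*I*√3) + 2247) - 2670 = ((36 - 72*I*√3/5) + 2247) - 2670 = (2283 - 72*I*√3/5) - 2670 = -387 - 72*I*√3/5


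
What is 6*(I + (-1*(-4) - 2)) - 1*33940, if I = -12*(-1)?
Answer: -33856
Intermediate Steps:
I = 12
6*(I + (-1*(-4) - 2)) - 1*33940 = 6*(12 + (-1*(-4) - 2)) - 1*33940 = 6*(12 + (4 - 2)) - 33940 = 6*(12 + 2) - 33940 = 6*14 - 33940 = 84 - 33940 = -33856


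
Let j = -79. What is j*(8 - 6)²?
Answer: -316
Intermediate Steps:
j*(8 - 6)² = -79*(8 - 6)² = -79*2² = -79*4 = -316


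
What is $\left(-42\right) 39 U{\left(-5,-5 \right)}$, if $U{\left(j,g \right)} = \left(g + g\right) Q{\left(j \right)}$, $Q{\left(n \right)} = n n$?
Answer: $409500$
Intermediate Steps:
$Q{\left(n \right)} = n^{2}$
$U{\left(j,g \right)} = 2 g j^{2}$ ($U{\left(j,g \right)} = \left(g + g\right) j^{2} = 2 g j^{2}$)
$\left(-42\right) 39 U{\left(-5,-5 \right)} = \left(-42\right) 39 \cdot 2 \left(-5\right) \left(-5\right)^{2} = - 1638 \cdot 2 \left(-5\right) 25 = \left(-1638\right) \left(-250\right) = 409500$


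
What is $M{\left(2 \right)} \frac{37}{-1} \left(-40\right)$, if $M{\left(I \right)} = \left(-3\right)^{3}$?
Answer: $-39960$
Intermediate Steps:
$M{\left(I \right)} = -27$
$M{\left(2 \right)} \frac{37}{-1} \left(-40\right) = - 27 \frac{37}{-1} \left(-40\right) = - 27 \cdot 37 \left(-1\right) \left(-40\right) = \left(-27\right) \left(-37\right) \left(-40\right) = 999 \left(-40\right) = -39960$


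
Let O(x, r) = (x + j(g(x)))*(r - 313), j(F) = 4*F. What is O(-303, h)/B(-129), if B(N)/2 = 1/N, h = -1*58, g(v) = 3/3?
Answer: -14309841/2 ≈ -7.1549e+6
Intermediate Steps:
g(v) = 1 (g(v) = 3*(1/3) = 1)
h = -58
B(N) = 2/N
O(x, r) = (-313 + r)*(4 + x) (O(x, r) = (x + 4*1)*(r - 313) = (x + 4)*(-313 + r) = (4 + x)*(-313 + r) = (-313 + r)*(4 + x))
O(-303, h)/B(-129) = (-1252 - 313*(-303) + 4*(-58) - 58*(-303))/((2/(-129))) = (-1252 + 94839 - 232 + 17574)/((2*(-1/129))) = 110929/(-2/129) = 110929*(-129/2) = -14309841/2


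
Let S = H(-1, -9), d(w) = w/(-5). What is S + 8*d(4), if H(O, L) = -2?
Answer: -42/5 ≈ -8.4000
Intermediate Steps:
d(w) = -w/5 (d(w) = w*(-1/5) = -w/5)
S = -2
S + 8*d(4) = -2 + 8*(-1/5*4) = -2 + 8*(-4/5) = -2 - 32/5 = -42/5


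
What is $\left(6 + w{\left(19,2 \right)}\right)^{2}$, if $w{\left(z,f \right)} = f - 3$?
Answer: $25$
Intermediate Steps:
$w{\left(z,f \right)} = -3 + f$ ($w{\left(z,f \right)} = f - 3 = -3 + f$)
$\left(6 + w{\left(19,2 \right)}\right)^{2} = \left(6 + \left(-3 + 2\right)\right)^{2} = \left(6 - 1\right)^{2} = 5^{2} = 25$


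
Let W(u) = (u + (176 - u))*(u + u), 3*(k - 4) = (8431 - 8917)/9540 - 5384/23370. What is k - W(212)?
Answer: -277275583051/3715830 ≈ -74620.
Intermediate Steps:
k = 14514869/3715830 (k = 4 + ((8431 - 8917)/9540 - 5384/23370)/3 = 4 + (-486*1/9540 - 5384*1/23370)/3 = 4 + (-27/530 - 2692/11685)/3 = 4 + (⅓)*(-348451/1238610) = 4 - 348451/3715830 = 14514869/3715830 ≈ 3.9062)
W(u) = 352*u (W(u) = 176*(2*u) = 352*u)
k - W(212) = 14514869/3715830 - 352*212 = 14514869/3715830 - 1*74624 = 14514869/3715830 - 74624 = -277275583051/3715830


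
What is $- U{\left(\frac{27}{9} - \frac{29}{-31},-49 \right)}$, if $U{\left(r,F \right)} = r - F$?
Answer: $- \frac{1641}{31} \approx -52.935$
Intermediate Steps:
$- U{\left(\frac{27}{9} - \frac{29}{-31},-49 \right)} = - (\left(\frac{27}{9} - \frac{29}{-31}\right) - -49) = - (\left(27 \cdot \frac{1}{9} - - \frac{29}{31}\right) + 49) = - (\left(3 + \frac{29}{31}\right) + 49) = - (\frac{122}{31} + 49) = \left(-1\right) \frac{1641}{31} = - \frac{1641}{31}$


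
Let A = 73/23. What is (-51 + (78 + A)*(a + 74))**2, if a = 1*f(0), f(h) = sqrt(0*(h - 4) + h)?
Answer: 18764890225/529 ≈ 3.5472e+7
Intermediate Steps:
A = 73/23 (A = 73*(1/23) = 73/23 ≈ 3.1739)
f(h) = sqrt(h) (f(h) = sqrt(0*(-4 + h) + h) = sqrt(0 + h) = sqrt(h))
a = 0 (a = 1*sqrt(0) = 1*0 = 0)
(-51 + (78 + A)*(a + 74))**2 = (-51 + (78 + 73/23)*(0 + 74))**2 = (-51 + (1867/23)*74)**2 = (-51 + 138158/23)**2 = (136985/23)**2 = 18764890225/529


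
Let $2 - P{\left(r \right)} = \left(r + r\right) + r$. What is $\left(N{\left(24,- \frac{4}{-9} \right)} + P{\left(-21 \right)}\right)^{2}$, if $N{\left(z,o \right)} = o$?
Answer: $\frac{346921}{81} \approx 4283.0$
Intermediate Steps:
$P{\left(r \right)} = 2 - 3 r$ ($P{\left(r \right)} = 2 - \left(\left(r + r\right) + r\right) = 2 - \left(2 r + r\right) = 2 - 3 r$)
$\left(N{\left(24,- \frac{4}{-9} \right)} + P{\left(-21 \right)}\right)^{2} = \left(- \frac{4}{-9} + \left(2 - -63\right)\right)^{2} = \left(\left(-4\right) \left(- \frac{1}{9}\right) + \left(2 + 63\right)\right)^{2} = \left(\frac{4}{9} + 65\right)^{2} = \left(\frac{589}{9}\right)^{2} = \frac{346921}{81}$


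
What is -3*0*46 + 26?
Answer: 26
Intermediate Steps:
-3*0*46 + 26 = 0*46 + 26 = 0 + 26 = 26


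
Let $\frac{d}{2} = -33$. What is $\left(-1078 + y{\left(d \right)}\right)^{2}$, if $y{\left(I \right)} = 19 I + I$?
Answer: $5750404$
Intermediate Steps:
$d = -66$ ($d = 2 \left(-33\right) = -66$)
$y{\left(I \right)} = 20 I$
$\left(-1078 + y{\left(d \right)}\right)^{2} = \left(-1078 + 20 \left(-66\right)\right)^{2} = \left(-1078 - 1320\right)^{2} = \left(-2398\right)^{2} = 5750404$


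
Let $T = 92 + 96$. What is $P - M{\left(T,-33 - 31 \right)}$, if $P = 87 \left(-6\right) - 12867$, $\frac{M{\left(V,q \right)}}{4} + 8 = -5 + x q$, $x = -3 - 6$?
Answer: $-15641$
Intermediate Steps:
$T = 188$
$x = -9$ ($x = -3 - 6 = -9$)
$M{\left(V,q \right)} = -52 - 36 q$ ($M{\left(V,q \right)} = -32 + 4 \left(-5 - 9 q\right) = -32 - \left(20 + 36 q\right) = -52 - 36 q$)
$P = -13389$ ($P = -522 - 12867 = -13389$)
$P - M{\left(T,-33 - 31 \right)} = -13389 - \left(-52 - 36 \left(-33 - 31\right)\right) = -13389 - \left(-52 - -2304\right) = -13389 - \left(-52 + 2304\right) = -13389 - 2252 = -15641$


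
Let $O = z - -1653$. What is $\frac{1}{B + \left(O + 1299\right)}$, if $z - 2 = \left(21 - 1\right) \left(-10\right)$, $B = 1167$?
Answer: $\frac{1}{3921} \approx 0.00025504$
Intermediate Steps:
$z = -198$ ($z = 2 + \left(21 - 1\right) \left(-10\right) = 2 + 20 \left(-10\right) = 2 - 200 = -198$)
$O = 1455$ ($O = -198 - -1653 = -198 + 1653 = 1455$)
$\frac{1}{B + \left(O + 1299\right)} = \frac{1}{1167 + \left(1455 + 1299\right)} = \frac{1}{1167 + 2754} = \frac{1}{3921}$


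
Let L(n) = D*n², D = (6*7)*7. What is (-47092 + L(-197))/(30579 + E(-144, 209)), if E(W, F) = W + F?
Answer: 5681377/15322 ≈ 370.80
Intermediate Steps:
D = 294 (D = 42*7 = 294)
L(n) = 294*n²
E(W, F) = F + W
(-47092 + L(-197))/(30579 + E(-144, 209)) = (-47092 + 294*(-197)²)/(30579 + (209 - 144)) = (-47092 + 294*38809)/(30579 + 65) = (-47092 + 11409846)/30644 = 11362754*(1/30644) = 5681377/15322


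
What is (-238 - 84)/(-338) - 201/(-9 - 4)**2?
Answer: -40/169 ≈ -0.23669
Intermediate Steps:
(-238 - 84)/(-338) - 201/(-9 - 4)**2 = -322*(-1/338) - 201/((-13)**2) = 161/169 - 201/169 = -40/169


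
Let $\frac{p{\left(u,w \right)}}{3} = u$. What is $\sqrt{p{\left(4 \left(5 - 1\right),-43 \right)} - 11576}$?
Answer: $2 i \sqrt{2882} \approx 107.37 i$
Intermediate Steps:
$p{\left(u,w \right)} = 3 u$
$\sqrt{p{\left(4 \left(5 - 1\right),-43 \right)} - 11576} = \sqrt{3 \cdot 4 \left(5 - 1\right) - 11576} = \sqrt{3 \cdot 4 \cdot 4 - 11576} = \sqrt{3 \cdot 16 - 11576} = \sqrt{48 - 11576} = \sqrt{-11528} = 2 i \sqrt{2882}$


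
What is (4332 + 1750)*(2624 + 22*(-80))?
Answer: 5254848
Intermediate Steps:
(4332 + 1750)*(2624 + 22*(-80)) = 6082*(2624 - 1760) = 6082*864 = 5254848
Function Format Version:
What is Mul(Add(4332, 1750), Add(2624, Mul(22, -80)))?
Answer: 5254848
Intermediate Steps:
Mul(Add(4332, 1750), Add(2624, Mul(22, -80))) = Mul(6082, Add(2624, -1760)) = Mul(6082, 864) = 5254848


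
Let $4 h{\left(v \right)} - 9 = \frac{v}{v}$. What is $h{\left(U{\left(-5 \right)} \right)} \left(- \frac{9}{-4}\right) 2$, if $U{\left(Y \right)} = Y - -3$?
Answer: $\frac{45}{4} \approx 11.25$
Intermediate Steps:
$U{\left(Y \right)} = 3 + Y$ ($U{\left(Y \right)} = Y + 3 = 3 + Y$)
$h{\left(v \right)} = \frac{5}{2}$ ($h{\left(v \right)} = \frac{9}{4} + \frac{v \frac{1}{v}}{4} = \frac{9}{4} + \frac{1}{4} \cdot 1 = \frac{9}{4} + \frac{1}{4} = \frac{5}{2}$)
$h{\left(U{\left(-5 \right)} \right)} \left(- \frac{9}{-4}\right) 2 = \frac{5 \left(- \frac{9}{-4}\right)}{2} \cdot 2 = \frac{5 \left(\left(-9\right) \left(- \frac{1}{4}\right)\right)}{2} \cdot 2 = \frac{5}{2} \cdot \frac{9}{4} \cdot 2 = \frac{45}{8} \cdot 2 = \frac{45}{4}$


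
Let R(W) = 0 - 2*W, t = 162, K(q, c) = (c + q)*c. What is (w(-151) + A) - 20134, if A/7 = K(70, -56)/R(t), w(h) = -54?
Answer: -1633856/81 ≈ -20171.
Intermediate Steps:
K(q, c) = c*(c + q)
R(W) = -2*W
A = 1372/81 (A = 7*((-56*(-56 + 70))/((-2*162))) = 7*(-56*14/(-324)) = 7*(-784*(-1/324)) = 7*(196/81) = 1372/81 ≈ 16.938)
(w(-151) + A) - 20134 = (-54 + 1372/81) - 20134 = -3002/81 - 20134 = -1633856/81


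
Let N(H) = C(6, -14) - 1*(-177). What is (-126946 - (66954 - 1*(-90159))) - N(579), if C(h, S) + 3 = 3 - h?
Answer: -284230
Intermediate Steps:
C(h, S) = -h (C(h, S) = -3 + (3 - h) = -h)
N(H) = 171 (N(H) = -1*6 - 1*(-177) = -6 + 177 = 171)
(-126946 - (66954 - 1*(-90159))) - N(579) = (-126946 - (66954 - 1*(-90159))) - 1*171 = (-126946 - (66954 + 90159)) - 171 = (-126946 - 1*157113) - 171 = (-126946 - 157113) - 171 = -284059 - 171 = -284230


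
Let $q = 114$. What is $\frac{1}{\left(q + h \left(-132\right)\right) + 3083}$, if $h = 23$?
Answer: $\frac{1}{161} \approx 0.0062112$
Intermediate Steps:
$\frac{1}{\left(q + h \left(-132\right)\right) + 3083} = \frac{1}{\left(114 + 23 \left(-132\right)\right) + 3083} = \frac{1}{\left(114 - 3036\right) + 3083} = \frac{1}{-2922 + 3083} = \frac{1}{161}$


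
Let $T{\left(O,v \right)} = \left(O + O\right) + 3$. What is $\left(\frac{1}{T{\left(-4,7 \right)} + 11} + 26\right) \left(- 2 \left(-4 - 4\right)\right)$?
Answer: $\frac{1256}{3} \approx 418.67$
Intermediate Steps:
$T{\left(O,v \right)} = 3 + 2 O$ ($T{\left(O,v \right)} = 2 O + 3 = 3 + 2 O$)
$\left(\frac{1}{T{\left(-4,7 \right)} + 11} + 26\right) \left(- 2 \left(-4 - 4\right)\right) = \left(\frac{1}{\left(3 + 2 \left(-4\right)\right) + 11} + 26\right) \left(- 2 \left(-4 - 4\right)\right) = \left(\frac{1}{\left(3 - 8\right) + 11} + 26\right) \left(\left(-2\right) \left(-8\right)\right) = \left(\frac{1}{-5 + 11} + 26\right) 16 = \left(\frac{1}{6} + 26\right) 16 = \frac{157}{6} \cdot 16 = \frac{1256}{3}$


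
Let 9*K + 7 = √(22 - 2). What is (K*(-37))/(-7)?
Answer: -37/9 + 74*√5/63 ≈ -1.4846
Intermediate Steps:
K = -7/9 + 2*√5/9 (K = -7/9 + √(22 - 2)/9 = -7/9 + √20/9 = -7/9 + (2*√5)/9 = -7/9 + 2*√5/9 ≈ -0.28087)
(K*(-37))/(-7) = ((-7/9 + 2*√5/9)*(-37))/(-7) = (259/9 - 74*√5/9)*(-⅐) = -37/9 + 74*√5/63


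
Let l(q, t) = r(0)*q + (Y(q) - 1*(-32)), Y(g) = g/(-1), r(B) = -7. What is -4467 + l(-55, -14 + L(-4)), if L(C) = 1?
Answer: -3995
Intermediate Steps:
Y(g) = -g (Y(g) = g*(-1) = -g)
l(q, t) = 32 - 8*q (l(q, t) = -7*q + (-q - 1*(-32)) = -7*q + (-q + 32) = -7*q + (32 - q) = 32 - 8*q)
-4467 + l(-55, -14 + L(-4)) = -4467 + (32 - 8*(-55)) = -4467 + (32 + 440) = -4467 + 472 = -3995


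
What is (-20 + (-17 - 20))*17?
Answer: -969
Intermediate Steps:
(-20 + (-17 - 20))*17 = (-20 - 37)*17 = -57*17 = -969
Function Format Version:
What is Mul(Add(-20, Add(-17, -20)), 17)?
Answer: -969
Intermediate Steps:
Mul(Add(-20, Add(-17, -20)), 17) = Mul(Add(-20, -37), 17) = Mul(-57, 17) = -969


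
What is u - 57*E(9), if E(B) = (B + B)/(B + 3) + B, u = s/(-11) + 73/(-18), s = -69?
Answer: -59032/99 ≈ -596.28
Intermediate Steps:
u = 439/198 (u = -69/(-11) + 73/(-18) = -69*(-1/11) + 73*(-1/18) = 69/11 - 73/18 = 439/198 ≈ 2.2172)
E(B) = B + 2*B/(3 + B) (E(B) = (2*B)/(3 + B) + B = 2*B/(3 + B) + B = B + 2*B/(3 + B))
u - 57*E(9) = 439/198 - 513*(5 + 9)/(3 + 9) = 439/198 - 513*14/12 = 439/198 - 57*21/2 = 439/198 - 1197/2 = -59032/99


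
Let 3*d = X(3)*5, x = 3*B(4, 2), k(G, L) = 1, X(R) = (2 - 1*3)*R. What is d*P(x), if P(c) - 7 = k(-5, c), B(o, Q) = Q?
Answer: -40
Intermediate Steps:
X(R) = -R (X(R) = (2 - 3)*R = -R)
x = 6 (x = 3*2 = 6)
d = -5 (d = (-1*3*5)/3 = (-3*5)/3 = (1/3)*(-15) = -5)
P(c) = 8 (P(c) = 7 + 1 = 8)
d*P(x) = -5*8 = -40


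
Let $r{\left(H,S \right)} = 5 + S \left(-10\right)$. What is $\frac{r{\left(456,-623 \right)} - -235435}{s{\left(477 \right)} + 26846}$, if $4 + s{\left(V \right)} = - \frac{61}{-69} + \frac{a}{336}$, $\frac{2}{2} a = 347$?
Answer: $\frac{1867625760}{207449789} \approx 9.0028$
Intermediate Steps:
$a = 347$
$s{\left(V \right)} = - \frac{16099}{7728}$ ($s{\left(V \right)} = -4 + \left(- \frac{61}{-69} + \frac{347}{336}\right) = -4 + \left(\left(-61\right) \left(- \frac{1}{69}\right) + 347 \cdot \frac{1}{336}\right) = -4 + \left(\frac{61}{69} + \frac{347}{336}\right) = -4 + \frac{14813}{7728} = - \frac{16099}{7728}$)
$r{\left(H,S \right)} = 5 - 10 S$
$\frac{r{\left(456,-623 \right)} - -235435}{s{\left(477 \right)} + 26846} = \frac{\left(5 - -6230\right) - -235435}{- \frac{16099}{7728} + 26846} = \frac{\left(5 + 6230\right) + 235435}{\frac{207449789}{7728}} = \left(6235 + 235435\right) \frac{7728}{207449789} = 241670 \cdot \frac{7728}{207449789} = \frac{1867625760}{207449789}$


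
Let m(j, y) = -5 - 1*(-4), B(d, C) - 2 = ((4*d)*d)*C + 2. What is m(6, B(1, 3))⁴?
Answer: 1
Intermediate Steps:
B(d, C) = 4 + 4*C*d² (B(d, C) = 2 + (((4*d)*d)*C + 2) = 2 + ((4*d²)*C + 2) = 2 + (4*C*d² + 2) = 2 + (2 + 4*C*d²) = 4 + 4*C*d²)
m(j, y) = -1 (m(j, y) = -5 + 4 = -1)
m(6, B(1, 3))⁴ = (-1)⁴ = 1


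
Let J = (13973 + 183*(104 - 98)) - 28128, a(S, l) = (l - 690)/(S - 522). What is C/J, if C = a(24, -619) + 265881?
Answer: -12037277/591126 ≈ -20.363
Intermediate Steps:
a(S, l) = (-690 + l)/(-522 + S)
C = 132410047/498 (C = (-690 - 619)/(-522 + 24) + 265881 = -1309/(-498) + 265881 = -1/498*(-1309) + 265881 = 1309/498 + 265881 = 132410047/498 ≈ 2.6588e+5)
J = -13057 (J = (13973 + 183*6) - 28128 = (13973 + 1098) - 28128 = 15071 - 28128 = -13057)
C/J = (132410047/498)/(-13057) = (132410047/498)*(-1/13057) = -12037277/591126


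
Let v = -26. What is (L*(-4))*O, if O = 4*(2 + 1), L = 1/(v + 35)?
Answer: -16/3 ≈ -5.3333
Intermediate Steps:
L = ⅑ (L = 1/(-26 + 35) = 1/9 = ⅑ ≈ 0.11111)
O = 12 (O = 4*3 = 12)
(L*(-4))*O = ((⅑)*(-4))*12 = -4/9*12 = -16/3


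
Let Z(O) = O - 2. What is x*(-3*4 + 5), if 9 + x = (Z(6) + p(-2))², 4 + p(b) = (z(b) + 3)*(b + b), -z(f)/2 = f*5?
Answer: -59185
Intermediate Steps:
z(f) = -10*f (z(f) = -2*f*5 = -10*f)
p(b) = -4 + 2*b*(3 - 10*b) (p(b) = -4 + (-10*b + 3)*(b + b) = -4 + (3 - 10*b)*(2*b) = -4 + 2*b*(3 - 10*b))
Z(O) = -2 + O
x = 8455 (x = -9 + ((-2 + 6) + (-4 - 20*(-2)² + 6*(-2)))² = -9 + (4 + (-4 - 20*4 - 12))² = -9 + (4 + (-4 - 80 - 12))² = -9 + (4 - 96)² = -9 + (-92)² = -9 + 8464 = 8455)
x*(-3*4 + 5) = 8455*(-3*4 + 5) = 8455*(-12 + 5) = 8455*(-7) = -59185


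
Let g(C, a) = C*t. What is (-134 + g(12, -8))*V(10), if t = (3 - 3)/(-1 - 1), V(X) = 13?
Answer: -1742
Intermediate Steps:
t = 0 (t = 0/(-2) = 0*(-½) = 0)
g(C, a) = 0 (g(C, a) = C*0 = 0)
(-134 + g(12, -8))*V(10) = (-134 + 0)*13 = -134*13 = -1742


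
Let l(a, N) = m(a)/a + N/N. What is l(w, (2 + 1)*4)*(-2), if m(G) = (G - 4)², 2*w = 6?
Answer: -8/3 ≈ -2.6667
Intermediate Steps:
w = 3 (w = (½)*6 = 3)
m(G) = (-4 + G)²
l(a, N) = 1 + (-4 + a)²/a (l(a, N) = (-4 + a)²/a + N/N = (-4 + a)²/a + 1 = 1 + (-4 + a)²/a)
l(w, (2 + 1)*4)*(-2) = ((3 + (-4 + 3)²)/3)*(-2) = ((3 + (-1)²)/3)*(-2) = ((3 + 1)/3)*(-2) = ((⅓)*4)*(-2) = (4/3)*(-2) = -8/3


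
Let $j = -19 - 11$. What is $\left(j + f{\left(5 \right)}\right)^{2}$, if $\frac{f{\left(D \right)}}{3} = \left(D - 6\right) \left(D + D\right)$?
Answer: $3600$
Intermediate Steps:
$f{\left(D \right)} = 6 D \left(-6 + D\right)$ ($f{\left(D \right)} = 3 \left(D - 6\right) \left(D + D\right) = 3 \left(-6 + D\right) 2 D = 3 \cdot 2 D \left(-6 + D\right) = 6 D \left(-6 + D\right)$)
$j = -30$
$\left(j + f{\left(5 \right)}\right)^{2} = \left(-30 + 6 \cdot 5 \left(-6 + 5\right)\right)^{2} = \left(-30 + 6 \cdot 5 \left(-1\right)\right)^{2} = \left(-30 - 30\right)^{2} = \left(-60\right)^{2} = 3600$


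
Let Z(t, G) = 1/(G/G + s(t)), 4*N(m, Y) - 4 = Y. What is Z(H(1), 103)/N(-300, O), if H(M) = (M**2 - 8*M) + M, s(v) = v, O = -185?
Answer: 4/905 ≈ 0.0044199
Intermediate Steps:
N(m, Y) = 1 + Y/4
H(M) = M**2 - 7*M
Z(t, G) = 1/(1 + t) (Z(t, G) = 1/(G/G + t) = 1/(1 + t))
Z(H(1), 103)/N(-300, O) = 1/((1 + 1*(-7 + 1))*(1 + (1/4)*(-185))) = 1/((1 + 1*(-6))*(1 - 185/4)) = 1/((1 - 6)*(-181/4)) = -4/181/(-5) = -1/5*(-4/181) = 4/905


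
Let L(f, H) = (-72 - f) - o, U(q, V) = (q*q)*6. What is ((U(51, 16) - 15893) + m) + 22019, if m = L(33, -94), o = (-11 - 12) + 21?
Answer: 21629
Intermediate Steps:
U(q, V) = 6*q² (U(q, V) = q²*6 = 6*q²)
o = -2 (o = -23 + 21 = -2)
L(f, H) = -70 - f (L(f, H) = (-72 - f) - 1*(-2) = (-72 - f) + 2 = -70 - f)
m = -103 (m = -70 - 1*33 = -70 - 33 = -103)
((U(51, 16) - 15893) + m) + 22019 = ((6*51² - 15893) - 103) + 22019 = ((6*2601 - 15893) - 103) + 22019 = ((15606 - 15893) - 103) + 22019 = (-287 - 103) + 22019 = -390 + 22019 = 21629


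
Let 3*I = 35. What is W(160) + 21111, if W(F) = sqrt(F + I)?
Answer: 21111 + sqrt(1545)/3 ≈ 21124.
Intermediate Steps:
I = 35/3 (I = (1/3)*35 = 35/3 ≈ 11.667)
W(F) = sqrt(35/3 + F) (W(F) = sqrt(F + 35/3) = sqrt(35/3 + F))
W(160) + 21111 = sqrt(105 + 9*160)/3 + 21111 = sqrt(105 + 1440)/3 + 21111 = sqrt(1545)/3 + 21111 = 21111 + sqrt(1545)/3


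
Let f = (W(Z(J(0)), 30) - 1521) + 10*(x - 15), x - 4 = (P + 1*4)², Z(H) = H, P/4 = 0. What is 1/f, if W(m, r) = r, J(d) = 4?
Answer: -1/1441 ≈ -0.00069396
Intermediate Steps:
P = 0 (P = 4*0 = 0)
x = 20 (x = 4 + (0 + 1*4)² = 4 + (0 + 4)² = 4 + 4² = 4 + 16 = 20)
f = -1441 (f = (30 - 1521) + 10*(20 - 15) = -1491 + 10*5 = -1491 + 50 = -1441)
1/f = 1/(-1441) = -1/1441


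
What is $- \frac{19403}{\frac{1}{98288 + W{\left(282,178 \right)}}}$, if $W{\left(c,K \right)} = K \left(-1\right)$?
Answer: $-1903628330$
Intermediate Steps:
$W{\left(c,K \right)} = - K$
$- \frac{19403}{\frac{1}{98288 + W{\left(282,178 \right)}}} = - \frac{19403}{\frac{1}{98288 - 178}} = - \frac{19403}{\frac{1}{98110}} = - 19403 \frac{1}{\frac{1}{98110}} = \left(-19403\right) 98110 = -1903628330$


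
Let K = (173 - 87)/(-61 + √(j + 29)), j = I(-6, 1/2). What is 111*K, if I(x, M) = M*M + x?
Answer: -2329224/14791 - 19092*√93/14791 ≈ -169.92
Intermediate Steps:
I(x, M) = x + M² (I(x, M) = M² + x = x + M²)
j = -23/4 (j = -6 + (1/2)² = -6 + (½)² = -6 + ¼ = -23/4 ≈ -5.7500)
K = 86/(-61 + √93/2) (K = (173 - 87)/(-61 + √(-23/4 + 29)) = 86/(-61 + √(93/4)) = 86/(-61 + √93/2) ≈ -1.5308)
111*K = 111*(-20984/14791 - 172*√93/14791) = -2329224/14791 - 19092*√93/14791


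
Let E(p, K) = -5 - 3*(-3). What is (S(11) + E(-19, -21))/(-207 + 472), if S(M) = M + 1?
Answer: 16/265 ≈ 0.060377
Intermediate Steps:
E(p, K) = 4 (E(p, K) = -5 + 9 = 4)
S(M) = 1 + M
(S(11) + E(-19, -21))/(-207 + 472) = ((1 + 11) + 4)/(-207 + 472) = (12 + 4)/265 = 16*(1/265) = 16/265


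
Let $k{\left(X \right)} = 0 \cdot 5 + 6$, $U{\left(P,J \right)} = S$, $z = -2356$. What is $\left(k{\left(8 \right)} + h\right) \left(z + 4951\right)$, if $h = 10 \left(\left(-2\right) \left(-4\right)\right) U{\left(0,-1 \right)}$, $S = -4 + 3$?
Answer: $-192030$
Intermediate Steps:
$S = -1$
$U{\left(P,J \right)} = -1$
$k{\left(X \right)} = 6$ ($k{\left(X \right)} = 0 + 6 = 6$)
$h = -80$ ($h = 10 \left(\left(-2\right) \left(-4\right)\right) \left(-1\right) = 10 \cdot 8 \left(-1\right) = 80 \left(-1\right) = -80$)
$\left(k{\left(8 \right)} + h\right) \left(z + 4951\right) = \left(6 - 80\right) \left(-2356 + 4951\right) = \left(-74\right) 2595 = -192030$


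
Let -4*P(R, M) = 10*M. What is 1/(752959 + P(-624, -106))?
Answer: 1/753224 ≈ 1.3276e-6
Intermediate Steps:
P(R, M) = -5*M/2
1/(752959 + P(-624, -106)) = 1/(752959 - 5/2*(-106)) = 1/(752959 + 265) = 1/753224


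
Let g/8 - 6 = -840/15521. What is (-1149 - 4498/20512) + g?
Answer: -175364724025/159183376 ≈ -1101.7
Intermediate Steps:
g = 738288/15521 (g = 48 + 8*(-840/15521) = 48 - 6720/15521 = 738288/15521 ≈ 47.567)
(-1149 - 4498/20512) + g = (-1149 - 4498/20512) + 738288/15521 = (-1149 - 4498*1/20512) + 738288/15521 = (-1149 - 2249/10256) + 738288/15521 = -11786393/10256 + 738288/15521 = -175364724025/159183376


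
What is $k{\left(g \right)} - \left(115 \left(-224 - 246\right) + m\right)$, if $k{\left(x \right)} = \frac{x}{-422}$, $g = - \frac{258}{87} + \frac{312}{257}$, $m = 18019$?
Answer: $\frac{56661744600}{1572583} \approx 36031.0$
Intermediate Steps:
$g = - \frac{13054}{7453}$ ($g = \left(-258\right) \frac{1}{87} + 312 \cdot \frac{1}{257} = - \frac{86}{29} + \frac{312}{257} = - \frac{13054}{7453} \approx -1.7515$)
$k{\left(x \right)} = - \frac{x}{422}$ ($k{\left(x \right)} = x \left(- \frac{1}{422}\right) = - \frac{x}{422}$)
$k{\left(g \right)} - \left(115 \left(-224 - 246\right) + m\right) = \left(- \frac{1}{422}\right) \left(- \frac{13054}{7453}\right) - \left(115 \left(-224 - 246\right) + 18019\right) = \frac{6527}{1572583} - \left(115 \left(-470\right) + 18019\right) = \frac{6527}{1572583} - \left(-54050 + 18019\right) = \frac{6527}{1572583} - -36031 = \frac{6527}{1572583} + 36031 = \frac{56661744600}{1572583}$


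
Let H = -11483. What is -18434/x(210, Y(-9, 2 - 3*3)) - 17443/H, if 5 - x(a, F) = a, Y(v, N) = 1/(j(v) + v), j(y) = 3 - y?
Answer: 215253437/2354015 ≈ 91.441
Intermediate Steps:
Y(v, N) = 1/3 (Y(v, N) = 1/((3 - v) + v) = 1/3)
x(a, F) = 5 - a
-18434/x(210, Y(-9, 2 - 3*3)) - 17443/H = -18434/(5 - 1*210) - 17443/(-11483) = -18434/(5 - 210) - 17443*(-1/11483) = -18434/(-205) + 17443/11483 = -18434*(-1/205) + 17443/11483 = 18434/205 + 17443/11483 = 215253437/2354015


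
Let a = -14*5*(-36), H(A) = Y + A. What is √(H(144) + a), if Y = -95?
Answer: √2569 ≈ 50.685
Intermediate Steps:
H(A) = -95 + A
a = 2520 (a = -70*(-36) = 2520)
√(H(144) + a) = √((-95 + 144) + 2520) = √(49 + 2520) = √2569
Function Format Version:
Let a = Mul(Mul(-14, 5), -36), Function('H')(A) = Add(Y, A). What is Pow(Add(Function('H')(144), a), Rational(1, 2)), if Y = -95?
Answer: Pow(2569, Rational(1, 2)) ≈ 50.685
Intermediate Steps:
Function('H')(A) = Add(-95, A)
a = 2520 (a = Mul(-70, -36) = 2520)
Pow(Add(Function('H')(144), a), Rational(1, 2)) = Pow(Add(Add(-95, 144), 2520), Rational(1, 2)) = Pow(Add(49, 2520), Rational(1, 2)) = Pow(2569, Rational(1, 2))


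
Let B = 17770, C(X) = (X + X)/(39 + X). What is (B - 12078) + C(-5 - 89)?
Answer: 313248/55 ≈ 5695.4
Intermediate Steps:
C(X) = 2*X/(39 + X) (C(X) = (2*X)/(39 + X) = 2*X/(39 + X))
(B - 12078) + C(-5 - 89) = (17770 - 12078) + 2*(-5 - 89)/(39 + (-5 - 89)) = 5692 + 2*(-94)/(39 - 94) = 5692 + 2*(-94)/(-55) = 5692 + 2*(-94)*(-1/55) = 5692 + 188/55 = 313248/55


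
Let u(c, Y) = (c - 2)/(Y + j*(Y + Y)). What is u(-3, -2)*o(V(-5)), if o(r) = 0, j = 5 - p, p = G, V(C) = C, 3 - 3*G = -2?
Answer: 0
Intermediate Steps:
G = 5/3 (G = 1 - 1/3*(-2) = 1 + 2/3 = 5/3 ≈ 1.6667)
p = 5/3 ≈ 1.6667
j = 10/3 (j = 5 - 1*5/3 = 5 - 5/3 = 10/3 ≈ 3.3333)
u(c, Y) = 3*(-2 + c)/(23*Y) (u(c, Y) = (c - 2)/(Y + 10*(Y + Y)/3) = (-2 + c)/(Y + 10*(2*Y)/3) = (-2 + c)/(Y + 20*Y/3) = (-2 + c)/((23*Y/3)) = (-2 + c)*(3/(23*Y)) = 3*(-2 + c)/(23*Y))
u(-3, -2)*o(V(-5)) = ((3/23)*(-2 - 3)/(-2))*0 = ((3/23)*(-1/2)*(-5))*0 = (15/46)*0 = 0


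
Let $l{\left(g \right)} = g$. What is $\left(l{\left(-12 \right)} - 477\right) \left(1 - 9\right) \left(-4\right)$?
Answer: $-15648$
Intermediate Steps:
$\left(l{\left(-12 \right)} - 477\right) \left(1 - 9\right) \left(-4\right) = \left(-12 - 477\right) \left(1 - 9\right) \left(-4\right) = - 489 \left(\left(-8\right) \left(-4\right)\right) = \left(-489\right) 32 = -15648$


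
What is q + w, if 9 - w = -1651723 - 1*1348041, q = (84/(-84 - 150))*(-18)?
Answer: 38997133/13 ≈ 2.9998e+6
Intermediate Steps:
q = 84/13 (q = (84/(-234))*(-18) = (84*(-1/234))*(-18) = -14/39*(-18) = 84/13 ≈ 6.4615)
w = 2999773 (w = 9 - (-1651723 - 1*1348041) = 9 - (-1651723 - 1348041) = 9 - 1*(-2999764) = 9 + 2999764 = 2999773)
q + w = 84/13 + 2999773 = 38997133/13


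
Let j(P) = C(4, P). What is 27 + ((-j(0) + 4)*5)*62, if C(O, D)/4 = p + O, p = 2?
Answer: -6173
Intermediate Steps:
C(O, D) = 8 + 4*O (C(O, D) = 4*(2 + O) = 8 + 4*O)
j(P) = 24 (j(P) = 8 + 4*4 = 8 + 16 = 24)
27 + ((-j(0) + 4)*5)*62 = 27 + ((-1*24 + 4)*5)*62 = 27 + ((-24 + 4)*5)*62 = 27 - 20*5*62 = 27 - 100*62 = 27 - 6200 = -6173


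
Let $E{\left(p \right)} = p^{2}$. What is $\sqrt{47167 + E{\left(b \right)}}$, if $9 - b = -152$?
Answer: $8 \sqrt{1142} \approx 270.35$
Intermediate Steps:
$b = 161$ ($b = 9 - -152 = 9 + 152 = 161$)
$\sqrt{47167 + E{\left(b \right)}} = \sqrt{47167 + 161^{2}} = \sqrt{47167 + 25921} = \sqrt{73088} = 8 \sqrt{1142}$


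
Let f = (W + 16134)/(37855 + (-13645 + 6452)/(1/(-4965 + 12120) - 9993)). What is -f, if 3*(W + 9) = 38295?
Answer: -413126503092/541336142077 ≈ -0.76316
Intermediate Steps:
W = 12756 (W = -9 + (⅓)*38295 = -9 + 12765 = 12756)
f = 413126503092/541336142077 (f = (12756 + 16134)/(37855 + (-13645 + 6452)/(1/(-4965 + 12120) - 9993)) = 28890/(37855 - 7193/(1/7155 - 9993)) = 28890/(37855 - 7193/(-71499914/7155)) = 28890/(37855 - 7193*(-7155/71499914)) = 28890/(37855 + 51465915/71499914) = 28890/(2706680710385/71499914) = 28890*(71499914/2706680710385) = 413126503092/541336142077 ≈ 0.76316)
-f = -1*413126503092/541336142077 = -413126503092/541336142077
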